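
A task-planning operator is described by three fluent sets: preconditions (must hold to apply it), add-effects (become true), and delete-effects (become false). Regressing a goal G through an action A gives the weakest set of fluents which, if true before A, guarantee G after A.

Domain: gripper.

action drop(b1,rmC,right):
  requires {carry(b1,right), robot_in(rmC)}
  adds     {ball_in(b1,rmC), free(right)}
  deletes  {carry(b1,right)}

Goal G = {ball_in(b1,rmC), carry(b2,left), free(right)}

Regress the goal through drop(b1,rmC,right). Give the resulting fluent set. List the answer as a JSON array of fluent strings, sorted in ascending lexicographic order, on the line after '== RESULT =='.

Regress:
  G ∩ del = {}  (empty — regression defined)
  G \ add = {ball_in(b1,rmC), carry(b2,left), free(right)} \ {ball_in(b1,rmC), free(right)} = {carry(b2,left)}
  ∪ pre   = {carry(b2,left)} ∪ {carry(b1,right), robot_in(rmC)}
          = {carry(b1,right), carry(b2,left), robot_in(rmC)}

== RESULT ==
["carry(b1,right)", "carry(b2,left)", "robot_in(rmC)"]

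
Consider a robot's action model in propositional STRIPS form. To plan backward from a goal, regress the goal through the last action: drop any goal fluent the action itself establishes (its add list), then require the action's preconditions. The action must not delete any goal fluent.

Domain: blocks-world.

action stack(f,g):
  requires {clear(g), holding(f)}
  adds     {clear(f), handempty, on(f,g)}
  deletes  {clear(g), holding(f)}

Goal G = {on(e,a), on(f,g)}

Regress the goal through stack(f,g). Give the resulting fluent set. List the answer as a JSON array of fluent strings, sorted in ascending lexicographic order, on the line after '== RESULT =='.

Compute (G \ add) ∪ pre:
  G ∩ del = {}  (empty — regression defined)
  G \ add = {on(e,a), on(f,g)} \ {clear(f), handempty, on(f,g)} = {on(e,a)}
  ∪ pre   = {on(e,a)} ∪ {clear(g), holding(f)}
          = {clear(g), holding(f), on(e,a)}

== RESULT ==
["clear(g)", "holding(f)", "on(e,a)"]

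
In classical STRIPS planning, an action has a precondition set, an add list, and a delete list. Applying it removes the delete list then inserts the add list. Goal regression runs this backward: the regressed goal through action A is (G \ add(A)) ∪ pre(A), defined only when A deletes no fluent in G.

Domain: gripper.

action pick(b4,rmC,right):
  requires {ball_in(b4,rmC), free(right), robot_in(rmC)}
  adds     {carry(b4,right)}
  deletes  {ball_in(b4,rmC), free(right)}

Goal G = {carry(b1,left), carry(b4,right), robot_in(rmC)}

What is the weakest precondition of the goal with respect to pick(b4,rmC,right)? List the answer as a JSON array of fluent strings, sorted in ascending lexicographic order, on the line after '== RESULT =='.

Compute (G \ add) ∪ pre:
  G ∩ del = {}  (empty — regression defined)
  G \ add = {carry(b1,left), carry(b4,right), robot_in(rmC)} \ {carry(b4,right)} = {carry(b1,left), robot_in(rmC)}
  ∪ pre   = {carry(b1,left), robot_in(rmC)} ∪ {ball_in(b4,rmC), free(right), robot_in(rmC)}
          = {ball_in(b4,rmC), carry(b1,left), free(right), robot_in(rmC)}

== RESULT ==
["ball_in(b4,rmC)", "carry(b1,left)", "free(right)", "robot_in(rmC)"]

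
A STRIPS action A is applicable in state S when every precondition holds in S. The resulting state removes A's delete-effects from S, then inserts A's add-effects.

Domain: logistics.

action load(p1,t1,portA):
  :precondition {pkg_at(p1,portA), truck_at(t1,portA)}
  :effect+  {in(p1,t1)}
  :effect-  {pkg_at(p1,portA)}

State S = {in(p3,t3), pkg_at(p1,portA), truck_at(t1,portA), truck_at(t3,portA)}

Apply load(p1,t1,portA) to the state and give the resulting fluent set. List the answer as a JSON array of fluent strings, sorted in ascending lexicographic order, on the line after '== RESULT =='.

Progress:
  pre ⊆ S: {pkg_at(p1,portA), truck_at(t1,portA)} ⊆ S  — applicable
  S \ del = {in(p3,t3), truck_at(t1,portA), truck_at(t3,portA)}
  ∪ add   = {in(p1,t1), in(p3,t3), truck_at(t1,portA), truck_at(t3,portA)}

== RESULT ==
["in(p1,t1)", "in(p3,t3)", "truck_at(t1,portA)", "truck_at(t3,portA)"]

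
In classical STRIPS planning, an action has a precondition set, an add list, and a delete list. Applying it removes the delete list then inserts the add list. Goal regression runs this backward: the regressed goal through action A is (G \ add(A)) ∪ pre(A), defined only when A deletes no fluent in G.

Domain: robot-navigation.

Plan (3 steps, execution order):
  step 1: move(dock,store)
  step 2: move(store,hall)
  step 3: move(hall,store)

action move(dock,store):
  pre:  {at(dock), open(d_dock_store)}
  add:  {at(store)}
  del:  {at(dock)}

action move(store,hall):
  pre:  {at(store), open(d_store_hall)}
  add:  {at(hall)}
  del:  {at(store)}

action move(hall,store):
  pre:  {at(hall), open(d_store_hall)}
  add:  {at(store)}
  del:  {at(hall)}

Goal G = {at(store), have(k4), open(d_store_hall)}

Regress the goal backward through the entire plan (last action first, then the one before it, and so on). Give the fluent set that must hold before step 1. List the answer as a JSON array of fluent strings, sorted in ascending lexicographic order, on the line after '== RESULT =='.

Work backward from the goal:
  through step 3 (move(hall,store)): drop {at(store)}, keep {have(k4), open(d_store_hall)}, require {at(hall), open(d_store_hall)}
    → {at(hall), have(k4), open(d_store_hall)}
  through step 2 (move(store,hall)): drop {at(hall)}, keep {have(k4), open(d_store_hall)}, require {at(store), open(d_store_hall)}
    → {at(store), have(k4), open(d_store_hall)}
  through step 1 (move(dock,store)): drop {at(store)}, keep {have(k4), open(d_store_hall)}, require {at(dock), open(d_dock_store)}
    → {at(dock), have(k4), open(d_dock_store), open(d_store_hall)}

== RESULT ==
["at(dock)", "have(k4)", "open(d_dock_store)", "open(d_store_hall)"]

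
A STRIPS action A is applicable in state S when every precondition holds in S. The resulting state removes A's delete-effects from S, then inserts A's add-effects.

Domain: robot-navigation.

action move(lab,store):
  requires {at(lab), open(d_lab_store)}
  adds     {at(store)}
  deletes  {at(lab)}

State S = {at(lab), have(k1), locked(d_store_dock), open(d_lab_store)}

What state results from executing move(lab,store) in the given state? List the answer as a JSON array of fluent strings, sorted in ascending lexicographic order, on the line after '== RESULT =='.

Compute (S \ del) ∪ add:
  pre ⊆ S: {at(lab), open(d_lab_store)} ⊆ S  — applicable
  S \ del = {have(k1), locked(d_store_dock), open(d_lab_store)}
  ∪ add   = {at(store), have(k1), locked(d_store_dock), open(d_lab_store)}

== RESULT ==
["at(store)", "have(k1)", "locked(d_store_dock)", "open(d_lab_store)"]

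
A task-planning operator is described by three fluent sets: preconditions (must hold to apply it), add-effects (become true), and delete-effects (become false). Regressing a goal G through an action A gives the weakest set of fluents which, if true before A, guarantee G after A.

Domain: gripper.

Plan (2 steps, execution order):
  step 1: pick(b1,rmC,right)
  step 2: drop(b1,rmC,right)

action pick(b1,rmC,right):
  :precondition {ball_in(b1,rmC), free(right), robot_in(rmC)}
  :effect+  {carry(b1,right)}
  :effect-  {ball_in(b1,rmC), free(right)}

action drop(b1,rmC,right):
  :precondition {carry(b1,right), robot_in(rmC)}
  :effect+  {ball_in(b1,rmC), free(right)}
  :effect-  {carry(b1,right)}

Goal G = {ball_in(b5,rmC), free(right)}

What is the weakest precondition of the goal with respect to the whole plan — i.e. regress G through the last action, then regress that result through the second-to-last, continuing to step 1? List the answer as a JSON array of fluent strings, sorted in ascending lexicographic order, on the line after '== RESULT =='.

Work backward from the goal:
  through step 2 (drop(b1,rmC,right)): drop {free(right)}, keep {ball_in(b5,rmC)}, require {carry(b1,right), robot_in(rmC)}
    → {ball_in(b5,rmC), carry(b1,right), robot_in(rmC)}
  through step 1 (pick(b1,rmC,right)): drop {carry(b1,right)}, keep {ball_in(b5,rmC), robot_in(rmC)}, require {ball_in(b1,rmC), free(right), robot_in(rmC)}
    → {ball_in(b1,rmC), ball_in(b5,rmC), free(right), robot_in(rmC)}

== RESULT ==
["ball_in(b1,rmC)", "ball_in(b5,rmC)", "free(right)", "robot_in(rmC)"]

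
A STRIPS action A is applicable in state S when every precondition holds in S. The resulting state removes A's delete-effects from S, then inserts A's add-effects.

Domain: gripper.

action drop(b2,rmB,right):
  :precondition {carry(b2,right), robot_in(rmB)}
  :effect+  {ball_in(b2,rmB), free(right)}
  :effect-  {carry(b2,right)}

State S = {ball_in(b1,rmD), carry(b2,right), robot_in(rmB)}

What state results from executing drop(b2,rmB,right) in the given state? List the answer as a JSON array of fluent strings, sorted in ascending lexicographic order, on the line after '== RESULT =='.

Progress:
  pre ⊆ S: {carry(b2,right), robot_in(rmB)} ⊆ S  — applicable
  S \ del = {ball_in(b1,rmD), robot_in(rmB)}
  ∪ add   = {ball_in(b1,rmD), ball_in(b2,rmB), free(right), robot_in(rmB)}

== RESULT ==
["ball_in(b1,rmD)", "ball_in(b2,rmB)", "free(right)", "robot_in(rmB)"]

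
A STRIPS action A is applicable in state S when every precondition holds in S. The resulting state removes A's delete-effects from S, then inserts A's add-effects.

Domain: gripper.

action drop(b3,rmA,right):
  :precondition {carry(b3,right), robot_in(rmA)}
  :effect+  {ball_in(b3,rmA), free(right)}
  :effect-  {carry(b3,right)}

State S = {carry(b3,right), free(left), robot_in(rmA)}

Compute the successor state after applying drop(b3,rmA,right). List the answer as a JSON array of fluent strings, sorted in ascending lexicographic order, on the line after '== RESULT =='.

Progress:
  pre ⊆ S: {carry(b3,right), robot_in(rmA)} ⊆ S  — applicable
  S \ del = {free(left), robot_in(rmA)}
  ∪ add   = {ball_in(b3,rmA), free(left), free(right), robot_in(rmA)}

== RESULT ==
["ball_in(b3,rmA)", "free(left)", "free(right)", "robot_in(rmA)"]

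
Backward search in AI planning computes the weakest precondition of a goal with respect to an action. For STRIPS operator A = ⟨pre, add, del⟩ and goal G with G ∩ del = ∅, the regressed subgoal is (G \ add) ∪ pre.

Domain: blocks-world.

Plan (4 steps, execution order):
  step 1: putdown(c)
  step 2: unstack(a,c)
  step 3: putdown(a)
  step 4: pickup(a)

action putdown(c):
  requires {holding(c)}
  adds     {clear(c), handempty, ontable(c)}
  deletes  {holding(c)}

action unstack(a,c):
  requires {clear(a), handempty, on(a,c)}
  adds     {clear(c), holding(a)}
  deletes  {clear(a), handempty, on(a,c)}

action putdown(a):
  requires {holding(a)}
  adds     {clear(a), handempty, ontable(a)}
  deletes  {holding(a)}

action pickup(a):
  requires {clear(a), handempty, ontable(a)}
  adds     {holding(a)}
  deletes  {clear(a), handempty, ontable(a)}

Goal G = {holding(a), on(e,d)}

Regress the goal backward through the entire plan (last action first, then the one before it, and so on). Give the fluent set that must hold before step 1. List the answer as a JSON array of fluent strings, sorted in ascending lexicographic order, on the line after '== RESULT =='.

Work backward from the goal:
  through step 4 (pickup(a)): drop {holding(a)}, keep {on(e,d)}, require {clear(a), handempty, ontable(a)}
    → {clear(a), handempty, on(e,d), ontable(a)}
  through step 3 (putdown(a)): drop {clear(a), handempty, ontable(a)}, keep {on(e,d)}, require {holding(a)}
    → {holding(a), on(e,d)}
  through step 2 (unstack(a,c)): drop {holding(a)}, keep {on(e,d)}, require {clear(a), handempty, on(a,c)}
    → {clear(a), handempty, on(a,c), on(e,d)}
  through step 1 (putdown(c)): drop {handempty}, keep {clear(a), on(a,c), on(e,d)}, require {holding(c)}
    → {clear(a), holding(c), on(a,c), on(e,d)}

== RESULT ==
["clear(a)", "holding(c)", "on(a,c)", "on(e,d)"]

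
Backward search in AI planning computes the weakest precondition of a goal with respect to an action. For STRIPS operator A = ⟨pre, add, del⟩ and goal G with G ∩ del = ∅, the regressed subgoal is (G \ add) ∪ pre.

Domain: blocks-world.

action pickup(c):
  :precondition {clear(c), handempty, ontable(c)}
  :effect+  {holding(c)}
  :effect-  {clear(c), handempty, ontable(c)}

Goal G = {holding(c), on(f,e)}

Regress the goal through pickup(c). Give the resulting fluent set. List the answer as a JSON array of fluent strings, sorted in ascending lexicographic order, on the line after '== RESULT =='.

Regress:
  G ∩ del = {}  (empty — regression defined)
  G \ add = {holding(c), on(f,e)} \ {holding(c)} = {on(f,e)}
  ∪ pre   = {on(f,e)} ∪ {clear(c), handempty, ontable(c)}
          = {clear(c), handempty, on(f,e), ontable(c)}

== RESULT ==
["clear(c)", "handempty", "on(f,e)", "ontable(c)"]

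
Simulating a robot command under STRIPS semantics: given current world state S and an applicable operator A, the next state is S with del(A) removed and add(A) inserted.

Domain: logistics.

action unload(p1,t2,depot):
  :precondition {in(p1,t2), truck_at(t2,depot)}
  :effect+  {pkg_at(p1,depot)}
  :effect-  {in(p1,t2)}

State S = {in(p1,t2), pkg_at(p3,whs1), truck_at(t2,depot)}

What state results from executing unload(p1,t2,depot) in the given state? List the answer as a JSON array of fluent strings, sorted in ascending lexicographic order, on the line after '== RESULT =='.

Progress:
  pre ⊆ S: {in(p1,t2), truck_at(t2,depot)} ⊆ S  — applicable
  S \ del = {pkg_at(p3,whs1), truck_at(t2,depot)}
  ∪ add   = {pkg_at(p1,depot), pkg_at(p3,whs1), truck_at(t2,depot)}

== RESULT ==
["pkg_at(p1,depot)", "pkg_at(p3,whs1)", "truck_at(t2,depot)"]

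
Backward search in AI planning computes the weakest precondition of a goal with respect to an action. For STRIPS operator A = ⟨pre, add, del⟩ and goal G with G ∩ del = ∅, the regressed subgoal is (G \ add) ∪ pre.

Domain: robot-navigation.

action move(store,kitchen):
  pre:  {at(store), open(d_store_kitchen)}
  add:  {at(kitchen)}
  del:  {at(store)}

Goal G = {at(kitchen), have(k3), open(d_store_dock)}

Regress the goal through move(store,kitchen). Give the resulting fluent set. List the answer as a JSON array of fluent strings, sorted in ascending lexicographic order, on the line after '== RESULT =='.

Regress:
  G ∩ del = {}  (empty — regression defined)
  G \ add = {at(kitchen), have(k3), open(d_store_dock)} \ {at(kitchen)} = {have(k3), open(d_store_dock)}
  ∪ pre   = {have(k3), open(d_store_dock)} ∪ {at(store), open(d_store_kitchen)}
          = {at(store), have(k3), open(d_store_dock), open(d_store_kitchen)}

== RESULT ==
["at(store)", "have(k3)", "open(d_store_dock)", "open(d_store_kitchen)"]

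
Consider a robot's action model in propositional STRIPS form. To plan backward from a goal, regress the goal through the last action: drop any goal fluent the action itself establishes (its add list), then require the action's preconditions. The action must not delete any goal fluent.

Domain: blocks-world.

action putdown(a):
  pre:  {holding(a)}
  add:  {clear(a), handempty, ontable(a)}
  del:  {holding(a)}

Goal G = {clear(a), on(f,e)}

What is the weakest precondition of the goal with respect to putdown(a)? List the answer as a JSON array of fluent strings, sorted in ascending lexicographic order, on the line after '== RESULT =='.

Compute (G \ add) ∪ pre:
  G ∩ del = {}  (empty — regression defined)
  G \ add = {clear(a), on(f,e)} \ {clear(a), handempty, ontable(a)} = {on(f,e)}
  ∪ pre   = {on(f,e)} ∪ {holding(a)}
          = {holding(a), on(f,e)}

== RESULT ==
["holding(a)", "on(f,e)"]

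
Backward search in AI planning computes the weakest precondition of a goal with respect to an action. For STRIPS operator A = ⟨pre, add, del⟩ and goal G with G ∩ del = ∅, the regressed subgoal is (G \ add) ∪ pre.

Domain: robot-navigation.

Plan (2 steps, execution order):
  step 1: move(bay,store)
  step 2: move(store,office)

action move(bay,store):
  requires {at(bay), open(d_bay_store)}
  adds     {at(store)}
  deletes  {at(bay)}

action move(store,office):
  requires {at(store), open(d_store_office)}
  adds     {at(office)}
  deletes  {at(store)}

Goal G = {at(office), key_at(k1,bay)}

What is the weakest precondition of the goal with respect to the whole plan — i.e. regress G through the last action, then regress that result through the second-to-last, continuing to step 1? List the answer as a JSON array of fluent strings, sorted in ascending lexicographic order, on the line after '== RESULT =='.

Regress step by step:
  through step 2 (move(store,office)): drop {at(office)}, keep {key_at(k1,bay)}, require {at(store), open(d_store_office)}
    → {at(store), key_at(k1,bay), open(d_store_office)}
  through step 1 (move(bay,store)): drop {at(store)}, keep {key_at(k1,bay), open(d_store_office)}, require {at(bay), open(d_bay_store)}
    → {at(bay), key_at(k1,bay), open(d_bay_store), open(d_store_office)}

== RESULT ==
["at(bay)", "key_at(k1,bay)", "open(d_bay_store)", "open(d_store_office)"]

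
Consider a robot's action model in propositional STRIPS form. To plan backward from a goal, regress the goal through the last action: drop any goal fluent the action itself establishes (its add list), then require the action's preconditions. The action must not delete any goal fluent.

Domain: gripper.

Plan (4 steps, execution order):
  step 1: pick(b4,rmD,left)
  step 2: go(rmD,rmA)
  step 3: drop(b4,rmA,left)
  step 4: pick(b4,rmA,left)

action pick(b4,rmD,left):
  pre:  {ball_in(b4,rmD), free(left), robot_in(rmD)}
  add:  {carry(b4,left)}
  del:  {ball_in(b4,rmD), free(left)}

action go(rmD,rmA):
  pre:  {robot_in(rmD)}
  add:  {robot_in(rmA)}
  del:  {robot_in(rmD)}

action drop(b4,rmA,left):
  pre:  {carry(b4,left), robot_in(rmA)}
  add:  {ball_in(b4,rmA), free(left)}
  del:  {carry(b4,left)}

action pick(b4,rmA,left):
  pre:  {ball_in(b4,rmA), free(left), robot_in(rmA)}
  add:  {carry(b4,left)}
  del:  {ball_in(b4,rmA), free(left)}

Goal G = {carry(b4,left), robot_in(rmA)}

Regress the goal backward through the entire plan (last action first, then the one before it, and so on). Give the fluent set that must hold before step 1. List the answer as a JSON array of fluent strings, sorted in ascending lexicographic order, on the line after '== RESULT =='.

Work backward from the goal:
  through step 4 (pick(b4,rmA,left)): drop {carry(b4,left)}, keep {robot_in(rmA)}, require {ball_in(b4,rmA), free(left), robot_in(rmA)}
    → {ball_in(b4,rmA), free(left), robot_in(rmA)}
  through step 3 (drop(b4,rmA,left)): drop {ball_in(b4,rmA), free(left)}, keep {robot_in(rmA)}, require {carry(b4,left), robot_in(rmA)}
    → {carry(b4,left), robot_in(rmA)}
  through step 2 (go(rmD,rmA)): drop {robot_in(rmA)}, keep {carry(b4,left)}, require {robot_in(rmD)}
    → {carry(b4,left), robot_in(rmD)}
  through step 1 (pick(b4,rmD,left)): drop {carry(b4,left)}, keep {robot_in(rmD)}, require {ball_in(b4,rmD), free(left), robot_in(rmD)}
    → {ball_in(b4,rmD), free(left), robot_in(rmD)}

== RESULT ==
["ball_in(b4,rmD)", "free(left)", "robot_in(rmD)"]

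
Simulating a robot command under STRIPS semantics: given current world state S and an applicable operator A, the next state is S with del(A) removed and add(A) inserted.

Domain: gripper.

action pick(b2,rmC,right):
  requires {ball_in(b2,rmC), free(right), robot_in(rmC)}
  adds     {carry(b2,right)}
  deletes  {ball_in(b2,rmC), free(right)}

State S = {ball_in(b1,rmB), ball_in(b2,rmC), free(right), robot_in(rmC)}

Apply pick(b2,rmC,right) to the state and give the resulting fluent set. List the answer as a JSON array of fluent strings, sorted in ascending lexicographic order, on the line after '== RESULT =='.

Compute (S \ del) ∪ add:
  pre ⊆ S: {ball_in(b2,rmC), free(right), robot_in(rmC)} ⊆ S  — applicable
  S \ del = {ball_in(b1,rmB), robot_in(rmC)}
  ∪ add   = {ball_in(b1,rmB), carry(b2,right), robot_in(rmC)}

== RESULT ==
["ball_in(b1,rmB)", "carry(b2,right)", "robot_in(rmC)"]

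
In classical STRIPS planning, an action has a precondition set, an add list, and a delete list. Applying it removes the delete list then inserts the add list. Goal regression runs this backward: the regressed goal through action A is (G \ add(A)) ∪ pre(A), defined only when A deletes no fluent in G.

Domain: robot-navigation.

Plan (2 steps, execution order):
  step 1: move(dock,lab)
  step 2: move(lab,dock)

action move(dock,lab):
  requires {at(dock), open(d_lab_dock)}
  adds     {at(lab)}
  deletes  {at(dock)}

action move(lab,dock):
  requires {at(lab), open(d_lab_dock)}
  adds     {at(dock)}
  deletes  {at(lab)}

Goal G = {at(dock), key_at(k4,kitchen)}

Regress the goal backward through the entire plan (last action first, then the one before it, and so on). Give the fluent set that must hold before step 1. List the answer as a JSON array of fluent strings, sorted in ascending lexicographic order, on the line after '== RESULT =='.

Regress step by step:
  through step 2 (move(lab,dock)): drop {at(dock)}, keep {key_at(k4,kitchen)}, require {at(lab), open(d_lab_dock)}
    → {at(lab), key_at(k4,kitchen), open(d_lab_dock)}
  through step 1 (move(dock,lab)): drop {at(lab)}, keep {key_at(k4,kitchen), open(d_lab_dock)}, require {at(dock), open(d_lab_dock)}
    → {at(dock), key_at(k4,kitchen), open(d_lab_dock)}

== RESULT ==
["at(dock)", "key_at(k4,kitchen)", "open(d_lab_dock)"]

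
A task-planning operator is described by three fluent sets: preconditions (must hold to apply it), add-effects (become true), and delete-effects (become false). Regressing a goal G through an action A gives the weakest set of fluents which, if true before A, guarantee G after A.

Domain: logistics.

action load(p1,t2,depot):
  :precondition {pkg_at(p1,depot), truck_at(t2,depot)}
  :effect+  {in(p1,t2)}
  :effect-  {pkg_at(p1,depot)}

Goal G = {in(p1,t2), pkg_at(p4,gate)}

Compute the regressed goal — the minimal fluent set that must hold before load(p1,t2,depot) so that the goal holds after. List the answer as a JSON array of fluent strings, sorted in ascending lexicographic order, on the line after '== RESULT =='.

Regress:
  G ∩ del = {}  (empty — regression defined)
  G \ add = {in(p1,t2), pkg_at(p4,gate)} \ {in(p1,t2)} = {pkg_at(p4,gate)}
  ∪ pre   = {pkg_at(p4,gate)} ∪ {pkg_at(p1,depot), truck_at(t2,depot)}
          = {pkg_at(p1,depot), pkg_at(p4,gate), truck_at(t2,depot)}

== RESULT ==
["pkg_at(p1,depot)", "pkg_at(p4,gate)", "truck_at(t2,depot)"]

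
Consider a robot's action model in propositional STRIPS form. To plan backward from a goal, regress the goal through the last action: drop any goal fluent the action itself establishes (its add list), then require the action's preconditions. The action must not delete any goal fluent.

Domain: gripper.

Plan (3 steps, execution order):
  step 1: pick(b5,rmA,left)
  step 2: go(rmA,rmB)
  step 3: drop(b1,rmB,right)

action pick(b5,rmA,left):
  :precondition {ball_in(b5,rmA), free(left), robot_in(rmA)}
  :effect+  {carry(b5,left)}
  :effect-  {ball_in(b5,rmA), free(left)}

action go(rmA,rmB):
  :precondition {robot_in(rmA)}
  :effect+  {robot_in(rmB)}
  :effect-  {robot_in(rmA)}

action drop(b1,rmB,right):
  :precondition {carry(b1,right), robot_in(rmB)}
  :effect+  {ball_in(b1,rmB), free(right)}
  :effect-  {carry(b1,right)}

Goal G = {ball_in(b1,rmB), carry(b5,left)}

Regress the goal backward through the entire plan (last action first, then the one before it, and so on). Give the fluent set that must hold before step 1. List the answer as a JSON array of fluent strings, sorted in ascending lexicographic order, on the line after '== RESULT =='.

Work backward from the goal:
  through step 3 (drop(b1,rmB,right)): drop {ball_in(b1,rmB)}, keep {carry(b5,left)}, require {carry(b1,right), robot_in(rmB)}
    → {carry(b1,right), carry(b5,left), robot_in(rmB)}
  through step 2 (go(rmA,rmB)): drop {robot_in(rmB)}, keep {carry(b1,right), carry(b5,left)}, require {robot_in(rmA)}
    → {carry(b1,right), carry(b5,left), robot_in(rmA)}
  through step 1 (pick(b5,rmA,left)): drop {carry(b5,left)}, keep {carry(b1,right), robot_in(rmA)}, require {ball_in(b5,rmA), free(left), robot_in(rmA)}
    → {ball_in(b5,rmA), carry(b1,right), free(left), robot_in(rmA)}

== RESULT ==
["ball_in(b5,rmA)", "carry(b1,right)", "free(left)", "robot_in(rmA)"]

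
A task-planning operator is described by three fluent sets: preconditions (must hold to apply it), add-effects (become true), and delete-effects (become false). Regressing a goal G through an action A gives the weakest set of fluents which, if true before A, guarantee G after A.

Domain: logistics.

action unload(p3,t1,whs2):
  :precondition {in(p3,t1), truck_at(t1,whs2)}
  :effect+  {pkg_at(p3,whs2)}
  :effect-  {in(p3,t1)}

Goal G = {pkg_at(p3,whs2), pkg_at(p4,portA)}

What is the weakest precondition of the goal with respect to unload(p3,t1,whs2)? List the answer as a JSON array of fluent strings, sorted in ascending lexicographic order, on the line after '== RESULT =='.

Compute (G \ add) ∪ pre:
  G ∩ del = {}  (empty — regression defined)
  G \ add = {pkg_at(p3,whs2), pkg_at(p4,portA)} \ {pkg_at(p3,whs2)} = {pkg_at(p4,portA)}
  ∪ pre   = {pkg_at(p4,portA)} ∪ {in(p3,t1), truck_at(t1,whs2)}
          = {in(p3,t1), pkg_at(p4,portA), truck_at(t1,whs2)}

== RESULT ==
["in(p3,t1)", "pkg_at(p4,portA)", "truck_at(t1,whs2)"]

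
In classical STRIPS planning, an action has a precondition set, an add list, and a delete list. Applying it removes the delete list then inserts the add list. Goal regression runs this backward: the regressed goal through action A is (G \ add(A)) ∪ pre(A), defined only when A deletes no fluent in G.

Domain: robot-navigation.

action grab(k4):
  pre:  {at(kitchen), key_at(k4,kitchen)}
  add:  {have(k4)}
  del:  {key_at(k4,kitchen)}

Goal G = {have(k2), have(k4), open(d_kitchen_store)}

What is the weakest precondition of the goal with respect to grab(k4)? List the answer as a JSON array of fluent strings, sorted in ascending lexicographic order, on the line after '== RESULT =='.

Compute (G \ add) ∪ pre:
  G ∩ del = {}  (empty — regression defined)
  G \ add = {have(k2), have(k4), open(d_kitchen_store)} \ {have(k4)} = {have(k2), open(d_kitchen_store)}
  ∪ pre   = {have(k2), open(d_kitchen_store)} ∪ {at(kitchen), key_at(k4,kitchen)}
          = {at(kitchen), have(k2), key_at(k4,kitchen), open(d_kitchen_store)}

== RESULT ==
["at(kitchen)", "have(k2)", "key_at(k4,kitchen)", "open(d_kitchen_store)"]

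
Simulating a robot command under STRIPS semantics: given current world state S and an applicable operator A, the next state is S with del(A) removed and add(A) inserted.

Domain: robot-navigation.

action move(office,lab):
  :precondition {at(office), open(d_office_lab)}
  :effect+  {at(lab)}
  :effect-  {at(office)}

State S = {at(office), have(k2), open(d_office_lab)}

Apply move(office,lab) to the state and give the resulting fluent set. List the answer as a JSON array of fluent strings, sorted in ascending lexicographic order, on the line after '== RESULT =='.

Compute (S \ del) ∪ add:
  pre ⊆ S: {at(office), open(d_office_lab)} ⊆ S  — applicable
  S \ del = {have(k2), open(d_office_lab)}
  ∪ add   = {at(lab), have(k2), open(d_office_lab)}

== RESULT ==
["at(lab)", "have(k2)", "open(d_office_lab)"]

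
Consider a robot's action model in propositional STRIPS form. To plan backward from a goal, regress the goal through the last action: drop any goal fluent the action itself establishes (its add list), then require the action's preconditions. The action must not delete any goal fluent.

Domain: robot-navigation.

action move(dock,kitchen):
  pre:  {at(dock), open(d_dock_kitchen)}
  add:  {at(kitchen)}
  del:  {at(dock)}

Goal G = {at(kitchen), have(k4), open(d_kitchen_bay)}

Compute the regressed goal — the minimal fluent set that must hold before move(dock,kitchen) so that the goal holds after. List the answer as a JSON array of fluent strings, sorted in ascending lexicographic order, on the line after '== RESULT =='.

Regress:
  G ∩ del = {}  (empty — regression defined)
  G \ add = {at(kitchen), have(k4), open(d_kitchen_bay)} \ {at(kitchen)} = {have(k4), open(d_kitchen_bay)}
  ∪ pre   = {have(k4), open(d_kitchen_bay)} ∪ {at(dock), open(d_dock_kitchen)}
          = {at(dock), have(k4), open(d_dock_kitchen), open(d_kitchen_bay)}

== RESULT ==
["at(dock)", "have(k4)", "open(d_dock_kitchen)", "open(d_kitchen_bay)"]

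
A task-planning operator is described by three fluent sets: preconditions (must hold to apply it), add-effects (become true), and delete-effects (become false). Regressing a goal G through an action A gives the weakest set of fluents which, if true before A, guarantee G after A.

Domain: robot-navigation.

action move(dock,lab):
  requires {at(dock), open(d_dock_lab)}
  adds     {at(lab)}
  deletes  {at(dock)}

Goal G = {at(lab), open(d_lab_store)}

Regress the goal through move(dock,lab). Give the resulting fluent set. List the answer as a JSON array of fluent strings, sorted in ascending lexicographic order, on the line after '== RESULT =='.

Regress:
  G ∩ del = {}  (empty — regression defined)
  G \ add = {at(lab), open(d_lab_store)} \ {at(lab)} = {open(d_lab_store)}
  ∪ pre   = {open(d_lab_store)} ∪ {at(dock), open(d_dock_lab)}
          = {at(dock), open(d_dock_lab), open(d_lab_store)}

== RESULT ==
["at(dock)", "open(d_dock_lab)", "open(d_lab_store)"]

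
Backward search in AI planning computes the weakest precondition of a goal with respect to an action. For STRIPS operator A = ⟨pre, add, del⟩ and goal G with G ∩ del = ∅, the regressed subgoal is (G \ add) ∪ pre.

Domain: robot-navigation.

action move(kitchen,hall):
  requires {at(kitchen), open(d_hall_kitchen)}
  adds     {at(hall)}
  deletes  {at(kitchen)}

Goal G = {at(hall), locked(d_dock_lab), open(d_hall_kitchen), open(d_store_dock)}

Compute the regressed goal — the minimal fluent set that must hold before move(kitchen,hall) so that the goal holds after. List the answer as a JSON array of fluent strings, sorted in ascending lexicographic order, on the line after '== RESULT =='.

Regress:
  G ∩ del = {}  (empty — regression defined)
  G \ add = {at(hall), locked(d_dock_lab), open(d_hall_kitchen), open(d_store_dock)} \ {at(hall)} = {locked(d_dock_lab), open(d_hall_kitchen), open(d_store_dock)}
  ∪ pre   = {locked(d_dock_lab), open(d_hall_kitchen), open(d_store_dock)} ∪ {at(kitchen), open(d_hall_kitchen)}
          = {at(kitchen), locked(d_dock_lab), open(d_hall_kitchen), open(d_store_dock)}

== RESULT ==
["at(kitchen)", "locked(d_dock_lab)", "open(d_hall_kitchen)", "open(d_store_dock)"]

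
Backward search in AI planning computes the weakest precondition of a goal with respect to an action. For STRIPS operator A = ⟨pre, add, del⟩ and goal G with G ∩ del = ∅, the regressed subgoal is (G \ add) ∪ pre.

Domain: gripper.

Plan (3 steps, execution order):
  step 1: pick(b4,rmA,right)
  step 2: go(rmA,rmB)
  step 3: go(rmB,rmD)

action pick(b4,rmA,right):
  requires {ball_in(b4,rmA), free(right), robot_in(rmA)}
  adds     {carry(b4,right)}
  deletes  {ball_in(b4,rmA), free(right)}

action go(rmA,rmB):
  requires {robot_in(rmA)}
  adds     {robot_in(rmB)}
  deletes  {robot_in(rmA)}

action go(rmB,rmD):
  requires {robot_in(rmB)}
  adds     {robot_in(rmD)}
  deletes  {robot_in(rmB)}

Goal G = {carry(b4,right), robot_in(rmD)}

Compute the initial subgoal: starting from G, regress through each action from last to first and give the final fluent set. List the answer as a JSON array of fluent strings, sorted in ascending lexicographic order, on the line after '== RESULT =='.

Work backward from the goal:
  through step 3 (go(rmB,rmD)): drop {robot_in(rmD)}, keep {carry(b4,right)}, require {robot_in(rmB)}
    → {carry(b4,right), robot_in(rmB)}
  through step 2 (go(rmA,rmB)): drop {robot_in(rmB)}, keep {carry(b4,right)}, require {robot_in(rmA)}
    → {carry(b4,right), robot_in(rmA)}
  through step 1 (pick(b4,rmA,right)): drop {carry(b4,right)}, keep {robot_in(rmA)}, require {ball_in(b4,rmA), free(right), robot_in(rmA)}
    → {ball_in(b4,rmA), free(right), robot_in(rmA)}

== RESULT ==
["ball_in(b4,rmA)", "free(right)", "robot_in(rmA)"]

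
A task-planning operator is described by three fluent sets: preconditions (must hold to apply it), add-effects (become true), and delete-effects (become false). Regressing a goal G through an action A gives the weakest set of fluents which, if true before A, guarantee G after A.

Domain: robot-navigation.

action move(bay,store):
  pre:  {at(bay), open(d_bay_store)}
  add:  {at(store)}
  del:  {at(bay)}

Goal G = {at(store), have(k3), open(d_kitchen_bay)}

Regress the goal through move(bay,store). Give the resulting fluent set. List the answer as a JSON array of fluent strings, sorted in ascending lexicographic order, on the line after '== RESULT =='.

Compute (G \ add) ∪ pre:
  G ∩ del = {}  (empty — regression defined)
  G \ add = {at(store), have(k3), open(d_kitchen_bay)} \ {at(store)} = {have(k3), open(d_kitchen_bay)}
  ∪ pre   = {have(k3), open(d_kitchen_bay)} ∪ {at(bay), open(d_bay_store)}
          = {at(bay), have(k3), open(d_bay_store), open(d_kitchen_bay)}

== RESULT ==
["at(bay)", "have(k3)", "open(d_bay_store)", "open(d_kitchen_bay)"]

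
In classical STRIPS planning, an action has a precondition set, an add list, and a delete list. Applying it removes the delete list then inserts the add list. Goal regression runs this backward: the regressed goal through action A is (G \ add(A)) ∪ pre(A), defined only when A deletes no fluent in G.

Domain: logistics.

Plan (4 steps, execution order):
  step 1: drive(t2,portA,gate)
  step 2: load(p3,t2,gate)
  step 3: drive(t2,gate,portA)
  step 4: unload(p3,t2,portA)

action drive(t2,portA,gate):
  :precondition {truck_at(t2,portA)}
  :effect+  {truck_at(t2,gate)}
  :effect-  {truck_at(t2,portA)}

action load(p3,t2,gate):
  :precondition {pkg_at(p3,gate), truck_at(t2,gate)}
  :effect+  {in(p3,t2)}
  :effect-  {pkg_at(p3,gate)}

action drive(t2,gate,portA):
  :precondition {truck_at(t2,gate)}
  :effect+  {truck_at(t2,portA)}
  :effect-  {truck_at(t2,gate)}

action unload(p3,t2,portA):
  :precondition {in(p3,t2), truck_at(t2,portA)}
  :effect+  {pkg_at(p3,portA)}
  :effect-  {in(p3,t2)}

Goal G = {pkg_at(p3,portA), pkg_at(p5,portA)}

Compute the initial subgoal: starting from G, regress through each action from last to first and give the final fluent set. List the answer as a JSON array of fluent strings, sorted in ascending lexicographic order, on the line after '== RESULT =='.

Regress step by step:
  through step 4 (unload(p3,t2,portA)): drop {pkg_at(p3,portA)}, keep {pkg_at(p5,portA)}, require {in(p3,t2), truck_at(t2,portA)}
    → {in(p3,t2), pkg_at(p5,portA), truck_at(t2,portA)}
  through step 3 (drive(t2,gate,portA)): drop {truck_at(t2,portA)}, keep {in(p3,t2), pkg_at(p5,portA)}, require {truck_at(t2,gate)}
    → {in(p3,t2), pkg_at(p5,portA), truck_at(t2,gate)}
  through step 2 (load(p3,t2,gate)): drop {in(p3,t2)}, keep {pkg_at(p5,portA), truck_at(t2,gate)}, require {pkg_at(p3,gate), truck_at(t2,gate)}
    → {pkg_at(p3,gate), pkg_at(p5,portA), truck_at(t2,gate)}
  through step 1 (drive(t2,portA,gate)): drop {truck_at(t2,gate)}, keep {pkg_at(p3,gate), pkg_at(p5,portA)}, require {truck_at(t2,portA)}
    → {pkg_at(p3,gate), pkg_at(p5,portA), truck_at(t2,portA)}

== RESULT ==
["pkg_at(p3,gate)", "pkg_at(p5,portA)", "truck_at(t2,portA)"]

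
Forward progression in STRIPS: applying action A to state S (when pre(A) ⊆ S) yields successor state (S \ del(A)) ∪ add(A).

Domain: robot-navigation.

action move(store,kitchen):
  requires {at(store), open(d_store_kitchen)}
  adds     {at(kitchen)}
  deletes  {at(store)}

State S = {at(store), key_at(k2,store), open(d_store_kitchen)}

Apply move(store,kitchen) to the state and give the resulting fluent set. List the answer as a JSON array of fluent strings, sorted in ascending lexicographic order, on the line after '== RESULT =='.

Progress:
  pre ⊆ S: {at(store), open(d_store_kitchen)} ⊆ S  — applicable
  S \ del = {key_at(k2,store), open(d_store_kitchen)}
  ∪ add   = {at(kitchen), key_at(k2,store), open(d_store_kitchen)}

== RESULT ==
["at(kitchen)", "key_at(k2,store)", "open(d_store_kitchen)"]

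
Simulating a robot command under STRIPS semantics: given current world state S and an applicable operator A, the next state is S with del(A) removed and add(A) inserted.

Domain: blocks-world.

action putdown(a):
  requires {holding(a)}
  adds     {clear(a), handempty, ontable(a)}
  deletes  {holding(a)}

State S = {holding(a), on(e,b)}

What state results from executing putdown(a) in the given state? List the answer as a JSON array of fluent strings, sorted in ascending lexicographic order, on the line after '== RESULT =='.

Progress:
  pre ⊆ S: {holding(a)} ⊆ S  — applicable
  S \ del = {on(e,b)}
  ∪ add   = {clear(a), handempty, on(e,b), ontable(a)}

== RESULT ==
["clear(a)", "handempty", "on(e,b)", "ontable(a)"]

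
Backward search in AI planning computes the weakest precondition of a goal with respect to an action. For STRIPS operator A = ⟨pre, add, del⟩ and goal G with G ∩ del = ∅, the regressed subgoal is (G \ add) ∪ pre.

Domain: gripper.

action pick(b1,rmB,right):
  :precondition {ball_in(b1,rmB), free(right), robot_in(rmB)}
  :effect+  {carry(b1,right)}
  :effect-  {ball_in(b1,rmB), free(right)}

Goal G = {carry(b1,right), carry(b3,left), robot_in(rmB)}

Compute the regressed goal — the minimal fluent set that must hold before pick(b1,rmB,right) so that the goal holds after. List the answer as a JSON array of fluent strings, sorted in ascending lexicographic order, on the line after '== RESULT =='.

Regress:
  G ∩ del = {}  (empty — regression defined)
  G \ add = {carry(b1,right), carry(b3,left), robot_in(rmB)} \ {carry(b1,right)} = {carry(b3,left), robot_in(rmB)}
  ∪ pre   = {carry(b3,left), robot_in(rmB)} ∪ {ball_in(b1,rmB), free(right), robot_in(rmB)}
          = {ball_in(b1,rmB), carry(b3,left), free(right), robot_in(rmB)}

== RESULT ==
["ball_in(b1,rmB)", "carry(b3,left)", "free(right)", "robot_in(rmB)"]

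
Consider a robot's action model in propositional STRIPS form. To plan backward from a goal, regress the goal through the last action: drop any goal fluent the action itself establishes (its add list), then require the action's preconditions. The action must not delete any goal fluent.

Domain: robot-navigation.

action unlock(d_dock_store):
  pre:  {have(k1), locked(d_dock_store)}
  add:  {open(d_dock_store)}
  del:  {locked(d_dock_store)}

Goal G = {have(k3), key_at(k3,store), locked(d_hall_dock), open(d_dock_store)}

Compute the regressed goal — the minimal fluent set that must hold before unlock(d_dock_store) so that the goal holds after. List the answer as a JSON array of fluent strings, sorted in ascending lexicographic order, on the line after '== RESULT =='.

Regress:
  G ∩ del = {}  (empty — regression defined)
  G \ add = {have(k3), key_at(k3,store), locked(d_hall_dock), open(d_dock_store)} \ {open(d_dock_store)} = {have(k3), key_at(k3,store), locked(d_hall_dock)}
  ∪ pre   = {have(k3), key_at(k3,store), locked(d_hall_dock)} ∪ {have(k1), locked(d_dock_store)}
          = {have(k1), have(k3), key_at(k3,store), locked(d_dock_store), locked(d_hall_dock)}

== RESULT ==
["have(k1)", "have(k3)", "key_at(k3,store)", "locked(d_dock_store)", "locked(d_hall_dock)"]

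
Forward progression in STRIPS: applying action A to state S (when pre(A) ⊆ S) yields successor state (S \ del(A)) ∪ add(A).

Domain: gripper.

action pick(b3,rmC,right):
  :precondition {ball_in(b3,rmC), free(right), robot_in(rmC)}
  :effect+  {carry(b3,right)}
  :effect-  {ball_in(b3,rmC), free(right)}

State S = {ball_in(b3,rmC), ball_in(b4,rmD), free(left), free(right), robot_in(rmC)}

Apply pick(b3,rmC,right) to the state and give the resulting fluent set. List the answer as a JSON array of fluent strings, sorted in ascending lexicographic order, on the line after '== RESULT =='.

Compute (S \ del) ∪ add:
  pre ⊆ S: {ball_in(b3,rmC), free(right), robot_in(rmC)} ⊆ S  — applicable
  S \ del = {ball_in(b4,rmD), free(left), robot_in(rmC)}
  ∪ add   = {ball_in(b4,rmD), carry(b3,right), free(left), robot_in(rmC)}

== RESULT ==
["ball_in(b4,rmD)", "carry(b3,right)", "free(left)", "robot_in(rmC)"]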